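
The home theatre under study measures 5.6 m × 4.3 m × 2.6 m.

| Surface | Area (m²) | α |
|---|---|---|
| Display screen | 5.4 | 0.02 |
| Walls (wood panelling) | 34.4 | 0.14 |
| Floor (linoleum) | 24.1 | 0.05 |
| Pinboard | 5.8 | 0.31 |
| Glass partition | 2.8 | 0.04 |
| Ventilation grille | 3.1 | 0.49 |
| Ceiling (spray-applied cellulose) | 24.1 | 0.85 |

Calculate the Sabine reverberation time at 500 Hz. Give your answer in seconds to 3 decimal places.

0.336 seconds

Equivalent absorption area: A = 5.4*0.02 + 34.4*0.14 + 24.1*0.05 + 5.8*0.31 + 2.8*0.04 + 3.1*0.49 + 24.1*0.85 = 30.043 m².
Room volume: 62.608 m³.
Sabine: RT60 = 0.161 × 62.608 / 30.043 = 0.336 s.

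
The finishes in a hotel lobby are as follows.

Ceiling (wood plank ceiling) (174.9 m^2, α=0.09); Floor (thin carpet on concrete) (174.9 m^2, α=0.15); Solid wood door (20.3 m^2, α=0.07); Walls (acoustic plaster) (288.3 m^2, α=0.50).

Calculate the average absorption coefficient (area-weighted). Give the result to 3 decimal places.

0.285

S = Σ Sᵢ = 174.9 + 174.9 + 20.3 + 288.3 = 658.4 m^2.
A = 174.9*0.09 + 174.9*0.15 + 20.3*0.07 + 288.3*0.50 = 187.547 sabins.
ᾱ = A/S = 0.285.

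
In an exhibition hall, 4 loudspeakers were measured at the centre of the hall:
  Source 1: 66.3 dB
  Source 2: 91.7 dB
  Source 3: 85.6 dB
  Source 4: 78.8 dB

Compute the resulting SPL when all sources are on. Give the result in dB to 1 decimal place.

Σ 10^(Lᵢ/10) = 1.922e+09.
Combined level = 10 log₁₀(1.922e+09) = 92.8 dB.

92.8 dB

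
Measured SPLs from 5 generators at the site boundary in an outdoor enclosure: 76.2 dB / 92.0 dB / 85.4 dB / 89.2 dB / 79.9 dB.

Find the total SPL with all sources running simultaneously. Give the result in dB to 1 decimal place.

Converting to relative power and adding: 10^(76.2/10) + 10^(92.0/10) + 10^(85.4/10) + 10^(89.2/10) + 10^(79.9/10) = 2.903e+09.
Combined level = 10 log₁₀(2.903e+09) = 94.6 dB.

94.6 dB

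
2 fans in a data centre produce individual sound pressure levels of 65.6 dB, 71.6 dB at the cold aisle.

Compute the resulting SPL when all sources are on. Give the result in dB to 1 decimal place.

Sum in the linear (power) domain: Σ 10^(Lᵢ/10) = 10^(65.6/10) + 10^(71.6/10) = 1.809e+07.
Back to dB: 10·log₁₀ Σ = 72.6 dB.

72.6 dB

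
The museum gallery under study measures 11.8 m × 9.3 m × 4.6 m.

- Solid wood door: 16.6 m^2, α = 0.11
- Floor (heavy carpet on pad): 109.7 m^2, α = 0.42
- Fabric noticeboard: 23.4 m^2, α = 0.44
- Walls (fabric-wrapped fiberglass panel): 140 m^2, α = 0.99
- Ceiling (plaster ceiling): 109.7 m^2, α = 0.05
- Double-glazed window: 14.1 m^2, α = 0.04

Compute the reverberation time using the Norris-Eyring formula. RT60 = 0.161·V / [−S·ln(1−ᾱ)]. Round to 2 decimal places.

S = Σ Sᵢ = 413.5 m^2.
Σ(Sᵢαᵢ) = 16.6·0.11 + 109.7·0.42 + 23.4·0.44 + 140·0.99 + 109.7·0.05 + 14.1·0.04 = 202.845.
ᾱ = 202.845 / 413.5 = 0.4906.
Eyring denominator: −S ln(1−ᾱ) = 278.915.
V = 11.8 × 9.3 × 4.6 = 504.804 m³.
RT60 = 0.161 × 504.804 / 278.915 = 0.29 s.

0.29 s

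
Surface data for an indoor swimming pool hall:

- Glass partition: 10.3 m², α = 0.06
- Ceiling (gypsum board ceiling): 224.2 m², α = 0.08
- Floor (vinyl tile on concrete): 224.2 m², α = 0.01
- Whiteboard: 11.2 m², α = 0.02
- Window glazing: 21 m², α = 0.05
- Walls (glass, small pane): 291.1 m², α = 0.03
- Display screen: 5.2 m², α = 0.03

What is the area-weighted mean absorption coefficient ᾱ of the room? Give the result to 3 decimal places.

0.039

S = Σ Sᵢ = 10.3 + 224.2 + 224.2 + 11.2 + 21 + 291.1 + 5.2 = 787.2 m².
Weighted sum Σ Sα = 30.959.
ᾱ = 30.959 / 787.2 = 0.039.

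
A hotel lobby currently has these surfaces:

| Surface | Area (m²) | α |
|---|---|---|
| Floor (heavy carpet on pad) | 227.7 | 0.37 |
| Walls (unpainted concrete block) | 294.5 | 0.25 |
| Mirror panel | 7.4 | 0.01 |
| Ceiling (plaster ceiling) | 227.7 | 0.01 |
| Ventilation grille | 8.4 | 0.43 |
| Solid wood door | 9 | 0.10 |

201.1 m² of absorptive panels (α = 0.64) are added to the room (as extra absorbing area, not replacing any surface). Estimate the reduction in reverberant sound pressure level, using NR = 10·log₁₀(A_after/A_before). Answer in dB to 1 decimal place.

2.5 dB

Total absorption A_before = 227.7*0.37 + 294.5*0.25 + 7.4*0.01 + 227.7*0.01 + 8.4*0.43 + 9*0.10
  = 84.249 + 73.625 + 0.074 + 2.277 + 3.612 + 0.900 = 164.737 m² sabins.
Treatment contributes 201.1·0.64 = 128.704 sabins.
A_after = 164.737 + 128.704 = 293.441 sabins.
NR = 10·log₁₀(293.441/164.737) = 2.5 dB.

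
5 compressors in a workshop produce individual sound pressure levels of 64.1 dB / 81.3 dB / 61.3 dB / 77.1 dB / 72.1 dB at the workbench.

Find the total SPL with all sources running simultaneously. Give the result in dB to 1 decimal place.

Σ 10^(Lᵢ/10) = 2.063e+08.
Combined level = 10 log₁₀(2.063e+08) = 83.1 dB.

83.1 dB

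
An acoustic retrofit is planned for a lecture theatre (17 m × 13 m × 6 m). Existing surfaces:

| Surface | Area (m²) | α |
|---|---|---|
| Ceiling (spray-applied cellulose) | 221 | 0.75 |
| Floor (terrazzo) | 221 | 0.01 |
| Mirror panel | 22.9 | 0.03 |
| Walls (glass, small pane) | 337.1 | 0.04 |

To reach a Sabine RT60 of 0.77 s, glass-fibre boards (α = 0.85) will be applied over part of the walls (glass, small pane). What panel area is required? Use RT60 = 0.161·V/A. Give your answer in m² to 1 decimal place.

Summing Sᵢαᵢ: 165.750 + 2.210 + 0.687 + 13.484 → A₁ = 182.131 sabins.
V = 1326 m³. Target absorption A₂ = 0.161 × 1326 / 0.77 = 277.255 sabins.
Absorption to add: 277.255 − 182.131 = 95.124 sabins.
Each m² of panel replacing the walls (glass, small pane) adds (0.85 − 0.04) = 0.81 sabins.
Panel area = 95.124 / 0.81 = 117.4 m².

117.4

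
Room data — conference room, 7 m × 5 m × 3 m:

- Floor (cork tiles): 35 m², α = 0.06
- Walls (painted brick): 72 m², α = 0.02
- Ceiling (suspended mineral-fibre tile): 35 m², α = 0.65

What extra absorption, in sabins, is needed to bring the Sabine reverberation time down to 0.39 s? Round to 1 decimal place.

17.1 sabins

Total absorption A₁ = 35·0.06 + 72·0.02 + 35·0.65
  = 2.100 + 1.440 + 22.750 = 26.290 m² sabins.
V = 105 m³. Required absorption A₂ = 0.161 × 105 / 0.39 = 43.346 sabins.
Additional absorption ΔA = 43.346 − 26.290 = 17.1 sabins.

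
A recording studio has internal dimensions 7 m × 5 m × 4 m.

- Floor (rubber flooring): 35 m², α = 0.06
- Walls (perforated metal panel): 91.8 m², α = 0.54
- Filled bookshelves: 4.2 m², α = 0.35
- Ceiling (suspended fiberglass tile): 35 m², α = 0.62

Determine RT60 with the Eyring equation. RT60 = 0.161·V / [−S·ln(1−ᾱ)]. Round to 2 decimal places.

S = Σ Sᵢ = 166.0 m².
Σ(Sᵢαᵢ) = 35×0.06 + 91.8×0.54 + 4.2×0.35 + 35×0.62 = 74.842.
ᾱ = 74.842 / 166.0 = 0.4509.
Eyring denominator: −S ln(1−ᾱ) = 99.513.
V = 7 × 5 × 4 = 140 m³.
T = 0.161·V/[−S·ln(1−ᾱ)] = 0.161·140/99.513 = 0.23 s.

0.23 sec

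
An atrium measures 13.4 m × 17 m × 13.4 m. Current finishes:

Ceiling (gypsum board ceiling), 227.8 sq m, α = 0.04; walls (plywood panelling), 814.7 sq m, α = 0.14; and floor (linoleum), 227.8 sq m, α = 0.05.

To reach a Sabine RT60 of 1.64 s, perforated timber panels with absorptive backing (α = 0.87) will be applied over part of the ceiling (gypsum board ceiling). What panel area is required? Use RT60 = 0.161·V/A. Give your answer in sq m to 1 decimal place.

Total absorption A₁ = 227.8*0.04 + 814.7*0.14 + 227.8*0.05
  = 9.112 + 114.058 + 11.390 = 134.560 sq m sabins.
V = 3052.52 m³. Target absorption A₂ = 0.161 × 3052.52 / 1.64 = 299.668 sabins.
ΔA needed = 299.668 − 134.560 = 165.108 sabins.
Each sq m of panel replacing the ceiling (gypsum board ceiling) adds (0.87 − 0.04) = 0.83 sabins.
Panel area = 165.108 / 0.83 = 198.9 sq m.

198.9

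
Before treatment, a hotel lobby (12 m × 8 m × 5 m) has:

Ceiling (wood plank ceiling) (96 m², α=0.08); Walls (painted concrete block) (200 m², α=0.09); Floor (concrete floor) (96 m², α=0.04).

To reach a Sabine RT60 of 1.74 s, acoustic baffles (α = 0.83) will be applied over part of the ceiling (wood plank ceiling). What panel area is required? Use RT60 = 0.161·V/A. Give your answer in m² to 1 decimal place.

19.9

Equivalent absorption area: A₁ = 96*0.08 + 200*0.09 + 96*0.04 = 29.520 m².
V = 480 m³. Target absorption A₂ = 0.161 × 480 / 1.74 = 44.414 sabins.
Absorption to add: 44.414 − 29.520 = 14.894 sabins.
Each m² of panel replacing the ceiling (wood plank ceiling) adds (0.83 − 0.08) = 0.75 sabins.
Panel area = 14.894 / 0.75 = 19.9 m².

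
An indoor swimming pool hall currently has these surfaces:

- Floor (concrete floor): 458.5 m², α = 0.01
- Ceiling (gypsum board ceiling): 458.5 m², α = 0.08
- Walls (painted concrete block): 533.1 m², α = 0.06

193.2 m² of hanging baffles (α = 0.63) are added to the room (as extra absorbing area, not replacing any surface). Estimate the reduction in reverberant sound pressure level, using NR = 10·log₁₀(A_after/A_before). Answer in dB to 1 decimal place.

Total absorption A_before = 458.5·0.01 + 458.5·0.08 + 533.1·0.06
  = 4.585 + 36.680 + 31.986 = 73.251 m² sabins.
Added absorption = 193.2 × 0.63 = 121.716 sabins.
New total A_after = 194.967 sabins.
NR = 10·log₁₀(194.967/73.251) = 4.3 dB.

4.3 dB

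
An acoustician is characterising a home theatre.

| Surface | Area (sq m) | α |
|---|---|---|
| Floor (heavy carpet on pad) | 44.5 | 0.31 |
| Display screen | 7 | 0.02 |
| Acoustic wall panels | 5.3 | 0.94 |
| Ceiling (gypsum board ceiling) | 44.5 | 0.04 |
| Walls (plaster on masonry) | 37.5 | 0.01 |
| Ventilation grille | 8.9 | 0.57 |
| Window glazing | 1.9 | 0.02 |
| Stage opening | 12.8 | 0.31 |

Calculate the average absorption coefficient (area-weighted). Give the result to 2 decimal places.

Total surface area S = 162.4 sq m.
A = 44.5*0.31 + 7*0.02 + 5.3*0.94 + 44.5*0.04 + 37.5*0.01 + 8.9*0.57 + 1.9*0.02 + 12.8*0.31 = 30.151 sabins.
ᾱ = A/S = 0.19.

0.19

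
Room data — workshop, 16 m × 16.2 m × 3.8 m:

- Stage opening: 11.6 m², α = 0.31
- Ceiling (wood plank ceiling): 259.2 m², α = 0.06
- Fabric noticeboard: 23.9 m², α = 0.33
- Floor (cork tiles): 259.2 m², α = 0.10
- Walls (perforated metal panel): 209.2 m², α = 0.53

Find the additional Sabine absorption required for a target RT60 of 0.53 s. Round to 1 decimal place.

135.4 sabins

Total absorption A₁ = 11.6·0.31 + 259.2·0.06 + 23.9·0.33 + 259.2·0.10 + 209.2·0.53
  = 3.596 + 15.552 + 7.887 + 25.920 + 110.876 = 163.831 m² sabins.
For T = 0.53 s, need A₂ = 0.161·V/T = 0.161·984.96/0.53 = 299.205 sabins.
Additional absorption ΔA = 299.205 − 163.831 = 135.4 sabins.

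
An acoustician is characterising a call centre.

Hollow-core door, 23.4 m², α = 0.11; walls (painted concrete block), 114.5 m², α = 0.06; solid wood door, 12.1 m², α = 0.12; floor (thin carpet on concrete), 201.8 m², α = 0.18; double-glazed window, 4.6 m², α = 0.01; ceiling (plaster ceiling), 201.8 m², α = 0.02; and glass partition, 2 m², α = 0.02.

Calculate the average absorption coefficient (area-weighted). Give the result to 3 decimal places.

S = Σ Sᵢ = 23.4 + 114.5 + 12.1 + 201.8 + 4.6 + 201.8 + 2 = 560.2 m².
A = 23.4×0.11 + 114.5×0.06 + 12.1×0.12 + 201.8×0.18 + 4.6×0.01 + 201.8×0.02 + 2×0.02 = 51.342 sabins.
ᾱ = 51.342 / 560.2 = 0.092.

0.092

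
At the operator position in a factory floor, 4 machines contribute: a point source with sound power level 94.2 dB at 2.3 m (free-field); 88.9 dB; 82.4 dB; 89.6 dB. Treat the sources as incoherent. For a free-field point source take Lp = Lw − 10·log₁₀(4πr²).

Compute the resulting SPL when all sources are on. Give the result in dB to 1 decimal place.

Source at 2.3 m: Lp = 94.2 − 10·log₁₀(4π·2.3²) = 94.2 − 10·log₁₀(66.476) = 76.0 dB.
Converting to relative power and adding: 10^(76.0/10) + 10^(88.9/10) + 10^(82.4/10) + 10^(89.6/10) = 1.902e+09.
Combined level = 10 log₁₀(1.902e+09) = 92.8 dB.

92.8 dB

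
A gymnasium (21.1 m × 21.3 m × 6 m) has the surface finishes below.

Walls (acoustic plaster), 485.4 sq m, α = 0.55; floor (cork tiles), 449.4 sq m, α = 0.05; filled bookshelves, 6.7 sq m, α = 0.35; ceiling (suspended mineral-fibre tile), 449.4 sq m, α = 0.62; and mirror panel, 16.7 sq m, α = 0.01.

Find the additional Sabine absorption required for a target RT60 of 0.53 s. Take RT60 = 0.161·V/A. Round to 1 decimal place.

Total absorption A₁ = 485.4·0.55 + 449.4·0.05 + 6.7·0.35 + 449.4·0.62 + 16.7·0.01
  = 266.970 + 22.470 + 2.345 + 278.628 + 0.167 = 570.580 sq m sabins.
For T = 0.53 s, need A₂ = 0.161·V/T = 0.161·2696.58/0.53 = 819.150 sabins.
Additional absorption ΔA = 819.150 − 570.580 = 248.6 sabins.

248.6 sabins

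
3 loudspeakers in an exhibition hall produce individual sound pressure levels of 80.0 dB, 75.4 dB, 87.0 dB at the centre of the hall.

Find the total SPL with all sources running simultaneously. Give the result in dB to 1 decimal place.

88.0 dB

Converting to relative power and adding: 10^(80.0/10) + 10^(75.4/10) + 10^(87.0/10) = 6.359e+08.
Combined level = 10 log₁₀(6.359e+08) = 88.0 dB.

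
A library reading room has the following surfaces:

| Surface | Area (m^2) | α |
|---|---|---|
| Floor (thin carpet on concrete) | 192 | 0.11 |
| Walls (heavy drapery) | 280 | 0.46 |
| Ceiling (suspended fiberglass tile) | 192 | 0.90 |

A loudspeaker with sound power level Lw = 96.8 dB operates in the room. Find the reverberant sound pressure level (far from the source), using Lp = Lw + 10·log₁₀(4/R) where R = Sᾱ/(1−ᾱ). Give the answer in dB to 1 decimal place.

74.8 dB

Σ(Sᵢαᵢ) = 192×0.11 + 280×0.46 + 192×0.90 = 322.720; total area S = 664.0 m^2.
ᾱ = 322.720/664.0 = 0.4860; R = Sᾱ/(1−ᾱ) = 322.720/(1−0.4860) = 627.860 m^2.
Lp = Lw + 10 log₁₀(4/R) = 96.8 -21.96 = 74.8 dB.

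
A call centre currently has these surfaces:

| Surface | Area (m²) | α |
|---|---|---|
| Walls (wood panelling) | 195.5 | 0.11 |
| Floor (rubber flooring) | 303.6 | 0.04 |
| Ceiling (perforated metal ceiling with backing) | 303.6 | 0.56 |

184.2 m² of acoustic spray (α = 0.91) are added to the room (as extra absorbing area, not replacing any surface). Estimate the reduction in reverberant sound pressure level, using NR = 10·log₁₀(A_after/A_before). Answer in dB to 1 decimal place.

Summing Sᵢαᵢ: 21.505 + 12.144 + 170.016 → A_before = 203.665 sabins.
Treatment contributes 184.2·0.91 = 167.622 sabins.
New total A_after = 371.287 sabins.
Reduction = 10 log₁₀(A_after/A_before) = 10 log₁₀(1.8230) = 2.6 dB.

2.6 dB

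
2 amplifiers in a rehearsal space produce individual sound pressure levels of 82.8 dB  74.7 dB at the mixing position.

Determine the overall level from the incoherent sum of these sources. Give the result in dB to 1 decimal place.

Σ 10^(Lᵢ/10) = 2.201e+08.
L_total = 10·log₁₀(2.201e+08) = 83.4 dB.

83.4 dB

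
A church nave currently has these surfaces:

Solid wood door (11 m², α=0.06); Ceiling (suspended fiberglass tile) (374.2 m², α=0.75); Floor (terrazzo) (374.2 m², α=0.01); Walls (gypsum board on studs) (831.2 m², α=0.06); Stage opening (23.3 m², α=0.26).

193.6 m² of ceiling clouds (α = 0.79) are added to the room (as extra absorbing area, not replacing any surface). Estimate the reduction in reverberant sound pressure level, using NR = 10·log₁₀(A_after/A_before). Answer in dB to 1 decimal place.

1.6 dB

Total absorption A_before = 11*0.06 + 374.2*0.75 + 374.2*0.01 + 831.2*0.06 + 23.3*0.26
  = 0.660 + 280.650 + 3.742 + 49.872 + 6.058 = 340.982 m² sabins.
Treatment contributes 193.6·0.79 = 152.944 sabins.
New total A_after = 493.926 sabins.
NR = 10·log₁₀(493.926/340.982) = 1.6 dB.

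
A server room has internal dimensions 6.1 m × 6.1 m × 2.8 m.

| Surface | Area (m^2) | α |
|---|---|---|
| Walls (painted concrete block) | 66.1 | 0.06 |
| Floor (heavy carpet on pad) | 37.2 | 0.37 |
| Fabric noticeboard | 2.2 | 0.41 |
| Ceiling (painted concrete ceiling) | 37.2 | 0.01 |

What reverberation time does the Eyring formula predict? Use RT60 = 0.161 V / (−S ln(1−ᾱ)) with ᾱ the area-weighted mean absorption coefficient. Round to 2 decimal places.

0.82 s

S = Σ Sᵢ = 142.7 m^2.
Σ(Sᵢαᵢ) = 66.1×0.06 + 37.2×0.37 + 2.2×0.41 + 37.2×0.01 = 19.004.
ᾱ = 19.004 / 142.7 = 0.1332.
Eyring denominator: −S ln(1−ᾱ) = 20.399.
V = 6.1 × 6.1 × 2.8 = 104.188 m³.
RT60 = 0.161 × 104.188 / 20.399 = 0.82 s.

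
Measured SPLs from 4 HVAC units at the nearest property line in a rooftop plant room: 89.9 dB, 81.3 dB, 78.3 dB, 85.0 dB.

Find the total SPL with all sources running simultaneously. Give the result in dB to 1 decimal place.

91.7 dB

Σ 10^(Lᵢ/10) = 1.496e+09.
Back to dB: 10·log₁₀ Σ = 91.7 dB.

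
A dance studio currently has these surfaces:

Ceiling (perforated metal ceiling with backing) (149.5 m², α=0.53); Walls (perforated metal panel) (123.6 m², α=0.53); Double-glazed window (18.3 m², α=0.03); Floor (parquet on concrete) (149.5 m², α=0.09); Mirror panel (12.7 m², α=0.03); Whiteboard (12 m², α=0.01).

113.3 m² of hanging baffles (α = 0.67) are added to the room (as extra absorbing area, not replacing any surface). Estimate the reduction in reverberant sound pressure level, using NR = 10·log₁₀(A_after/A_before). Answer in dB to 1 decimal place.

1.7 dB

Summing Sᵢαᵢ: 79.235 + 65.508 + 0.549 + 13.455 + 0.381 + 0.120 → A_before = 159.248 sabins.
Added absorption = 113.3 × 0.67 = 75.911 sabins.
A_after = 159.248 + 75.911 = 235.159 sabins.
NR = 10·log₁₀(235.159/159.248) = 1.7 dB.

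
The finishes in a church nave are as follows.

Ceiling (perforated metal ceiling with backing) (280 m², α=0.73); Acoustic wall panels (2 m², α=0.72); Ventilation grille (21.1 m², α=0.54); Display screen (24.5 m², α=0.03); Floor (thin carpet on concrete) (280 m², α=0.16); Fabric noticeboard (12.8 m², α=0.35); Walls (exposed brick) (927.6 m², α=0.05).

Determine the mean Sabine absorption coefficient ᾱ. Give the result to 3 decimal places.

S = Σ Sᵢ = 280 + 2 + 21.1 + 24.5 + 280 + 12.8 + 927.6 = 1548.0 m².
Σ(Sᵢαᵢ) = 280·0.73 + 2·0.72 + 21.1·0.54 + 24.5·0.03 + 280·0.16 + 12.8·0.35 + 927.6·0.05 = 313.629.
ᾱ = 313.629 / 1548.0 = 0.203.

0.203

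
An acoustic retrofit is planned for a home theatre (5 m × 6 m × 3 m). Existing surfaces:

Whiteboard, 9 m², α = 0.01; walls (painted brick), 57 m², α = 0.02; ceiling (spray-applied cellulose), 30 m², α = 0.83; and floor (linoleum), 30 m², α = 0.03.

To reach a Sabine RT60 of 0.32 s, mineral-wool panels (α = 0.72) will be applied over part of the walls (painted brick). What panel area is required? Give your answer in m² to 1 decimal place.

26.1

Equivalent absorption area: A₁ = 9×0.01 + 57×0.02 + 30×0.83 + 30×0.03 = 27.030 m².
V = 90 m³. Target absorption A₂ = 0.161 × 90 / 0.32 = 45.281 sabins.
Absorption to add: 45.281 − 27.030 = 18.251 sabins.
Net gain per m²: Δα = 0.72 − 0.02 = 0.70.
Area = ΔA/Δα = 18.251/0.70 = 26.1 m².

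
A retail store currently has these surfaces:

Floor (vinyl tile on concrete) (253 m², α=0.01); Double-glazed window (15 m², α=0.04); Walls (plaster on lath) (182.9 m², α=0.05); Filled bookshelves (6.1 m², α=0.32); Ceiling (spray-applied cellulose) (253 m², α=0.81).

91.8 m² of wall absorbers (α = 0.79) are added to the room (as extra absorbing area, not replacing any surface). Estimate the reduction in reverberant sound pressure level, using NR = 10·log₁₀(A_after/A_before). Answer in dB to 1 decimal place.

1.2 dB

Equivalent absorption area: A_before = 253·0.01 + 15·0.04 + 182.9·0.05 + 6.1·0.32 + 253·0.81 = 219.157 m².
Treatment contributes 91.8·0.79 = 72.522 sabins.
New total A_after = 291.679 sabins.
Reduction = 10 log₁₀(A_after/A_before) = 10 log₁₀(1.3309) = 1.2 dB.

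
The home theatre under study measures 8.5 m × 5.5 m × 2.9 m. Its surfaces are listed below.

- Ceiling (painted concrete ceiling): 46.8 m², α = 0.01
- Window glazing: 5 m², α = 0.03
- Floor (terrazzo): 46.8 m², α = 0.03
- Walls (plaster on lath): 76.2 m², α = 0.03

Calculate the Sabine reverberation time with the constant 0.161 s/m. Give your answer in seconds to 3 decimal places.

Summing Sᵢαᵢ: 0.468 + 0.150 + 1.404 + 2.286 → A = 4.308 sabins.
V = 8.5·5.5·2.9 = 135.575 m³.
RT60 = 0.161 · V / A = 0.161 × 135.575 / 4.308 = 5.067 s.

5.067 s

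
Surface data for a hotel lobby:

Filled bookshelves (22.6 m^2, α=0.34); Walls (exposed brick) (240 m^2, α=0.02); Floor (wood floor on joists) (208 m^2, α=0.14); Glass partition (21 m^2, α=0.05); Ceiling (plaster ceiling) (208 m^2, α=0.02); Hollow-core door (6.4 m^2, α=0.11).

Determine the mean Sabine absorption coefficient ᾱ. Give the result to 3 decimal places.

0.067

S = Σ Sᵢ = 22.6 + 240 + 208 + 21 + 208 + 6.4 = 706.0 m^2.
A = 22.6·0.34 + 240·0.02 + 208·0.14 + 21·0.05 + 208·0.02 + 6.4·0.11 = 47.518 sabins.
ᾱ = 47.518 / 706.0 = 0.067.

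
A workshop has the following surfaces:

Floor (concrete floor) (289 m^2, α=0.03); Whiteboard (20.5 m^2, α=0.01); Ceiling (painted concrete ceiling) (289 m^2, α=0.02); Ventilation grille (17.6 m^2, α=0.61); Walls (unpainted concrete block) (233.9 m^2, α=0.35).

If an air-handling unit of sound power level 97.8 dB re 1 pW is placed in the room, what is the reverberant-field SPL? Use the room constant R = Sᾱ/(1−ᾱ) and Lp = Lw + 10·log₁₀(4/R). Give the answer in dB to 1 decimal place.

Σ(Sᵢαᵢ) = 289·0.03 + 20.5·0.01 + 289·0.02 + 17.6·0.61 + 233.9·0.35 = 107.256; total area S = 850.0 m^2.
ᾱ = 0.1262, so room constant R = A/(1−ᾱ) = 122.747 m^2.
Lp = 97.8 + 10·log₁₀(4/122.747) = 97.8 + (-14.87) = 82.9 dB.

82.9 dB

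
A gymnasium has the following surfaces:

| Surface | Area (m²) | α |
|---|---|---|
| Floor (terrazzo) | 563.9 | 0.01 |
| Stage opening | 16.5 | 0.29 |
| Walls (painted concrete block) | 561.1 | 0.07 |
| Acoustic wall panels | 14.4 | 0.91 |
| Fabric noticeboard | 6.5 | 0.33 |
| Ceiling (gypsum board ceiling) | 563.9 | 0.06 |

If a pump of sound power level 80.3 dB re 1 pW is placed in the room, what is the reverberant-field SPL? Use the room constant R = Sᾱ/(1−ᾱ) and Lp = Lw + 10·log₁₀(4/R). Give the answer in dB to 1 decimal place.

66.1 dB

A = 98.784 sabins; S = 1726.3 m².
ᾱ = 0.0572, so room constant R = A/(1−ᾱ) = 104.777 m².
Lp = 80.3 + 10·log₁₀(4/104.777) = 80.3 + (-14.18) = 66.1 dB.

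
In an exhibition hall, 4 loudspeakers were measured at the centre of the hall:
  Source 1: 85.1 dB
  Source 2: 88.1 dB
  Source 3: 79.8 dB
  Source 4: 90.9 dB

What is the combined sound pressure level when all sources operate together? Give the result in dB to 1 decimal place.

Converting to relative power and adding: 10^(85.1/10) + 10^(88.1/10) + 10^(79.8/10) + 10^(90.9/10) = 2.295e+09.
Back to dB: 10·log₁₀ Σ = 93.6 dB.

93.6 dB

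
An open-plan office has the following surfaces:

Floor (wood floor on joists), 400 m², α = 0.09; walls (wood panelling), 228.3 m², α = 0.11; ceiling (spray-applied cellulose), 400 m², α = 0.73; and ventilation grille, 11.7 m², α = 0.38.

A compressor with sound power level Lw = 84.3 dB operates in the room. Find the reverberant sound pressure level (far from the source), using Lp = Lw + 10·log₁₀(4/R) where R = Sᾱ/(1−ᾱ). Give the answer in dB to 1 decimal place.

A = 357.559 sabins; S = 1040.0 m².
ᾱ = 0.3438, so room constant R = A/(1−ᾱ) = 544.893 m².
Lp = Lw + 10 log₁₀(4/R) = 84.3 -21.34 = 63.0 dB.

63.0 dB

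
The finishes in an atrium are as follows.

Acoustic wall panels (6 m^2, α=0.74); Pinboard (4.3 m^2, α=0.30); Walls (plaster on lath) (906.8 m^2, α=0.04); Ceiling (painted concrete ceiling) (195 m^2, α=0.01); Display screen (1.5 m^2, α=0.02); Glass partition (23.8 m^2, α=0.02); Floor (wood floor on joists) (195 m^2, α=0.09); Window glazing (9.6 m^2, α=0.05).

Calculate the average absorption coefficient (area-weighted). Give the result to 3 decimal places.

S = Σ Sᵢ = 6 + 4.3 + 906.8 + 195 + 1.5 + 23.8 + 195 + 9.6 = 1342.0 m^2.
Weighted sum Σ Sα = 62.488.
ᾱ = 62.488 / 1342.0 = 0.047.

0.047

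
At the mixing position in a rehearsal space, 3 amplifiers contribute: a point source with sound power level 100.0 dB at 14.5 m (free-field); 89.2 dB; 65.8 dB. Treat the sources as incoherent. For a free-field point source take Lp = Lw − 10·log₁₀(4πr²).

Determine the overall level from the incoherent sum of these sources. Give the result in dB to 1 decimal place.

Source at 14.5 m: Lp = 100.0 − 10·log₁₀(4π·14.5²) = 100.0 − 10·log₁₀(2642.079) = 65.8 dB.
Σ 10^(Lᵢ/10) = 8.394e+08.
Back to dB: 10·log₁₀ Σ = 89.2 dB.

89.2 dB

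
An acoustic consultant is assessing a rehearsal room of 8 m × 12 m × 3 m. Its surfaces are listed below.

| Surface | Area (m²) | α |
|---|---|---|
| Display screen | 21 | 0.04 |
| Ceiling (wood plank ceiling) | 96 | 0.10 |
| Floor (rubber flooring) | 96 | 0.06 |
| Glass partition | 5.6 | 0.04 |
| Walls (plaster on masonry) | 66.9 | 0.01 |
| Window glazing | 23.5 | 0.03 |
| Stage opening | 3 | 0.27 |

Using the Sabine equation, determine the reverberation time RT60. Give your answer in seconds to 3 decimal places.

2.492 sec

Equivalent absorption area: A = 21*0.04 + 96*0.10 + 96*0.06 + 5.6*0.04 + 66.9*0.01 + 23.5*0.03 + 3*0.27 = 18.608 m².
Volume V = 8 × 12 × 3 = 288 m³.
RT60 = 0.161 · V / A = 0.161 × 288 / 18.608 = 2.492 s.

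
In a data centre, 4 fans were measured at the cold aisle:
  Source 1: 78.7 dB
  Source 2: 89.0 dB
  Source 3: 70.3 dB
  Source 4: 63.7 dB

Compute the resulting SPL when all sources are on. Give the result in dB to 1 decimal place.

Σ 10^(Lᵢ/10) = 8.815e+08.
Back to dB: 10·log₁₀ Σ = 89.5 dB.

89.5 dB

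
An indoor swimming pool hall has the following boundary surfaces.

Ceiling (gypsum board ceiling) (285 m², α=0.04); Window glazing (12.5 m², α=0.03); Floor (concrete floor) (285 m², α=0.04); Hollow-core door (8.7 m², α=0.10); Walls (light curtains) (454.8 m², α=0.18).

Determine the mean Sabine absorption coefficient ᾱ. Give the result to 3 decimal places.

Total surface area S = 1046.0 m².
Weighted sum Σ Sα = 105.909.
ᾱ = A/S = 0.101.

0.101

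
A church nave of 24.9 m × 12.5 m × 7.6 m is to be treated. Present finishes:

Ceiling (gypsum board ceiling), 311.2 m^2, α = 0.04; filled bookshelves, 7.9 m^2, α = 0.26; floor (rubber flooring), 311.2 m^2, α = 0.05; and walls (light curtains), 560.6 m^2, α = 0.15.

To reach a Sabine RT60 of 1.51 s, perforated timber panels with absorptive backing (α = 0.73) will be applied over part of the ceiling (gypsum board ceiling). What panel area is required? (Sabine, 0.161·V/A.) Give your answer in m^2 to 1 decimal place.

A₁ = Σ Sᵢαᵢ = 311.2·0.04 + 7.9·0.26 + 311.2·0.05 + 560.6·0.15 = 114.152 sabins.
Required A₂ = 0.161·2365.5/1.51 = 252.216 sabins.
ΔA needed = 252.216 − 114.152 = 138.064 sabins.
Net gain per m^2: Δα = 0.73 − 0.04 = 0.69.
Area = ΔA/Δα = 138.064/0.69 = 200.1 m^2.

200.1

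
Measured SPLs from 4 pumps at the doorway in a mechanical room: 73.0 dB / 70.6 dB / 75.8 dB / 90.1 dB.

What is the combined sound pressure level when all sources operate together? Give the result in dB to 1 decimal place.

90.4 dB

Sum in the linear (power) domain: Σ 10^(Lᵢ/10) = 10^(73.0/10) + 10^(70.6/10) + 10^(75.8/10) + 10^(90.1/10) = 1.093e+09.
Back to dB: 10·log₁₀ Σ = 90.4 dB.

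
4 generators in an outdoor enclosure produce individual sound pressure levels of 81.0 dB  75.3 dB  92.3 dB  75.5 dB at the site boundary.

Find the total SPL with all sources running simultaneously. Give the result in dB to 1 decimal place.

92.8 dB

Σ 10^(Lᵢ/10) = 1.894e+09.
Combined level = 10 log₁₀(1.894e+09) = 92.8 dB.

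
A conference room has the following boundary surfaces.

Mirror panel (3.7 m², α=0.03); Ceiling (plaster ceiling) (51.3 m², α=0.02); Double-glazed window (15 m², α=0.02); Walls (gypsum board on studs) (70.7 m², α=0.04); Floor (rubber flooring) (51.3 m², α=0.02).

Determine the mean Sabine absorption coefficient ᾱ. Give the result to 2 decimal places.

0.03

Total surface area S = 192.0 m².
Σ(Sᵢαᵢ) = 3.7×0.03 + 51.3×0.02 + 15×0.02 + 70.7×0.04 + 51.3×0.02 = 5.291.
ᾱ = 5.291 / 192.0 = 0.03.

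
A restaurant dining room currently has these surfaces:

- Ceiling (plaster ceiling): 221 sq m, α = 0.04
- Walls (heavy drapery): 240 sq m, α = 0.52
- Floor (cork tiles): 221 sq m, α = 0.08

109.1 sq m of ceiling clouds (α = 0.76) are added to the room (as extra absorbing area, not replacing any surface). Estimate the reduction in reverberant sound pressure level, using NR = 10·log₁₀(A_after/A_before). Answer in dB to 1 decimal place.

Total absorption A_before = 221×0.04 + 240×0.52 + 221×0.08
  = 8.840 + 124.800 + 17.680 = 151.320 sq m sabins.
Treatment contributes 109.1·0.76 = 82.916 sabins.
A_after = 151.320 + 82.916 = 234.236 sabins.
NR = 10·log₁₀(234.236/151.320) = 1.9 dB.

1.9 dB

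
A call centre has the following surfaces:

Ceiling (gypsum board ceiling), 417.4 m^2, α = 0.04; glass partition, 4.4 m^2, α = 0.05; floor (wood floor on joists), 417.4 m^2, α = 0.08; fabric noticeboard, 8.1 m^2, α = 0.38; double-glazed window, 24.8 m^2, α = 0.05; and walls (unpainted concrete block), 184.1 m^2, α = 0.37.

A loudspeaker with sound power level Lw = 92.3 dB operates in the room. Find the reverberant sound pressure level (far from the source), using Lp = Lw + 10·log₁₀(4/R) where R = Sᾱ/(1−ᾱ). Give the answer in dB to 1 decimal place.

A = 122.743 sabins; S = 1056.2 m^2.
ᾱ = 0.1162, so room constant R = A/(1−ᾱ) = 138.881 m^2.
Lp = Lw + 10 log₁₀(4/R) = 92.3 -15.41 = 76.9 dB.

76.9 dB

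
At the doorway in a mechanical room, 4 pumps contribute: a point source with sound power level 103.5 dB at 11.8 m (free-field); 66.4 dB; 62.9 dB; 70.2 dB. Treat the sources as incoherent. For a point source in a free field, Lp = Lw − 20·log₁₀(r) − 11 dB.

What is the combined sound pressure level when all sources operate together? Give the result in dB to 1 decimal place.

Source at 11.8 m: Lp = 103.5 − 20·log₁₀(11.8) − 11 = 71.1 dB.
Sum in the linear (power) domain: Σ 10^(Lᵢ/10) = 10^(71.1/10) + 10^(66.4/10) + 10^(62.9/10) + 10^(70.2/10) = 2.967e+07.
L_total = 10·log₁₀(2.967e+07) = 74.7 dB.

74.7 dB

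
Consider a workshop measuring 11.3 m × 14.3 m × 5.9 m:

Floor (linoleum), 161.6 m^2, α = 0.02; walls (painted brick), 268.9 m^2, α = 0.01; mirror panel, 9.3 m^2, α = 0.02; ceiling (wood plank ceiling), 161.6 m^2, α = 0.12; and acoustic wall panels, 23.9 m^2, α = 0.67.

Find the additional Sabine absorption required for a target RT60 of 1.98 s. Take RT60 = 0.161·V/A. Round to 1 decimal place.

36.0 sabins

Summing Sᵢαᵢ: 3.232 + 2.689 + 0.186 + 19.392 + 16.013 → A₁ = 41.512 sabins.
Target A₂ = 0.161·953.381/1.98 = 77.522 sabins (V = 953.381 m³).
ΔA = A₂ − A₁ = 77.522 − 41.512 = 36.0 sabins.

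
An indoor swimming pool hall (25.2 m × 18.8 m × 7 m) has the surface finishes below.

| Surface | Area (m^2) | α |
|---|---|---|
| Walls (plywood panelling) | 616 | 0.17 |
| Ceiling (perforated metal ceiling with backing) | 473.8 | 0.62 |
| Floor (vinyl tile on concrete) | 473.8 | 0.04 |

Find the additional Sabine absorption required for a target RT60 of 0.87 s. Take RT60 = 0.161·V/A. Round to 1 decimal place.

196.3 sabins

Summing Sᵢαᵢ: 104.720 + 293.756 + 18.952 → A₁ = 417.428 sabins.
For T = 0.87 s, need A₂ = 0.161·V/T = 0.161·3316.32/0.87 = 613.710 sabins.
Shortfall: 613.710 − 417.428 = 196.3 sabins.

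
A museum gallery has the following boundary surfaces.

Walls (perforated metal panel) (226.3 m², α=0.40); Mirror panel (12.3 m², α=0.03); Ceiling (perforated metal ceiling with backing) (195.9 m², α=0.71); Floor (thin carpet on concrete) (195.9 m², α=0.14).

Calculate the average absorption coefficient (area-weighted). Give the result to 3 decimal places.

Total surface area S = 630.4 m².
Weighted sum Σ Sα = 257.404.
ᾱ = 257.404 / 630.4 = 0.408.

0.408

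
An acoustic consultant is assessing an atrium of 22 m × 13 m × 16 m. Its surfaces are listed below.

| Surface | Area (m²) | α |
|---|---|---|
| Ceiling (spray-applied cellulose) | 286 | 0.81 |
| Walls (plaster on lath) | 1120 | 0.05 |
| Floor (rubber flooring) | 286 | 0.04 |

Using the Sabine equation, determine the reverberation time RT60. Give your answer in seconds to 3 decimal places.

A = Σ Sᵢαᵢ = 286*0.81 + 1120*0.05 + 286*0.04 = 299.100 sabins.
Room volume: 4576 m³.
T = 0.161 V/A = 0.161·4576/299.100 = 2.463 s.

2.463 sec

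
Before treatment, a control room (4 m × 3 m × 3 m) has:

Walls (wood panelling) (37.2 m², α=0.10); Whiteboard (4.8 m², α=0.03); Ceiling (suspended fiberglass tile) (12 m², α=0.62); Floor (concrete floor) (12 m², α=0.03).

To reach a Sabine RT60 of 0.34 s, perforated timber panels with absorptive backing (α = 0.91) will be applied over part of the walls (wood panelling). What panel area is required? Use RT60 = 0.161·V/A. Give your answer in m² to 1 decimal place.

6.6

Summing Sᵢαᵢ: 3.720 + 0.144 + 7.440 + 0.360 → A₁ = 11.664 sabins.
V = 36 m³. Target absorption A₂ = 0.161 × 36 / 0.34 = 17.047 sabins.
ΔA needed = 17.047 − 11.664 = 5.383 sabins.
Net gain per m²: Δα = 0.91 − 0.10 = 0.81.
Area = ΔA/Δα = 5.383/0.81 = 6.6 m².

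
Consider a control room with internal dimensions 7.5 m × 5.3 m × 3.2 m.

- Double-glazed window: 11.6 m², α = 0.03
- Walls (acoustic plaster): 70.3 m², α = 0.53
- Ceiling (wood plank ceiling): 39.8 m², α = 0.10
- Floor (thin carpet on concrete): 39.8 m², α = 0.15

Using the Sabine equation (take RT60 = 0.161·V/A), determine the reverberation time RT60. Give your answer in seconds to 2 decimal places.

0.43 seconds

Summing Sᵢαᵢ: 0.348 + 37.259 + 3.980 + 5.970 → A = 47.557 sabins.
Volume V = 7.5 × 5.3 × 3.2 = 127.2 m³.
Sabine: RT60 = 0.161 × 127.2 / 47.557 = 0.43 s.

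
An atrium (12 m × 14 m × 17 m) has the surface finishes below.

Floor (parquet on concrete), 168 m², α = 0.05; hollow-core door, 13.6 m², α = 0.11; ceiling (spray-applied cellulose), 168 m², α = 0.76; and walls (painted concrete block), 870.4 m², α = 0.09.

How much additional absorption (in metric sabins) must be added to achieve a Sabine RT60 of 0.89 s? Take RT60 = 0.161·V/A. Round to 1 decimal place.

300.7 sabins

Equivalent absorption area: A₁ = 168*0.05 + 13.6*0.11 + 168*0.76 + 870.4*0.09 = 215.912 m².
V = 2856 m³. Required absorption A₂ = 0.161 × 2856 / 0.89 = 516.647 sabins.
Shortfall: 516.647 − 215.912 = 300.7 sabins.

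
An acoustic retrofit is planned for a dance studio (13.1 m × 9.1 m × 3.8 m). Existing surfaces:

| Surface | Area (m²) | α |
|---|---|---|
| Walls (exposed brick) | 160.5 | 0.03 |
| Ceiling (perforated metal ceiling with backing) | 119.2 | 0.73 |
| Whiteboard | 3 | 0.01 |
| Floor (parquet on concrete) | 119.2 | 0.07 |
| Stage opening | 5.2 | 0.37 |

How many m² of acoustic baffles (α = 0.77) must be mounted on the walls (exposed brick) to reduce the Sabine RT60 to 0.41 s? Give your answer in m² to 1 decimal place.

Summing Sᵢαᵢ: 4.815 + 87.016 + 0.030 + 8.344 + 1.924 → A₁ = 102.129 sabins.
Required A₂ = 0.161·452.998/0.41 = 177.885 sabins.
Absorption to add: 177.885 − 102.129 = 75.756 sabins.
Each m² of panel replacing the walls (exposed brick) adds (0.77 − 0.03) = 0.74 sabins.
Panel area = 75.756 / 0.74 = 102.4 m².

102.4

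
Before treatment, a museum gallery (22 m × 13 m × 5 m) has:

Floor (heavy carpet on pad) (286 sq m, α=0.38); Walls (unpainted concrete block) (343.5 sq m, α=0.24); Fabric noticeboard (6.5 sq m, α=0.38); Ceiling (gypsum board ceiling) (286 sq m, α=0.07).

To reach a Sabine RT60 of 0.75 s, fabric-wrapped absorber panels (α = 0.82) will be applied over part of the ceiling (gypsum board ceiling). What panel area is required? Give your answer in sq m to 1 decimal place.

Equivalent absorption area: A₁ = 286×0.38 + 343.5×0.24 + 6.5×0.38 + 286×0.07 = 213.610 sq m.
V = 1430 m³. Target absorption A₂ = 0.161 × 1430 / 0.75 = 306.973 sabins.
ΔA needed = 306.973 − 213.610 = 93.363 sabins.
Each sq m of panel replacing the ceiling (gypsum board ceiling) adds (0.82 − 0.07) = 0.75 sabins.
Panel area = 93.363 / 0.75 = 124.5 sq m.

124.5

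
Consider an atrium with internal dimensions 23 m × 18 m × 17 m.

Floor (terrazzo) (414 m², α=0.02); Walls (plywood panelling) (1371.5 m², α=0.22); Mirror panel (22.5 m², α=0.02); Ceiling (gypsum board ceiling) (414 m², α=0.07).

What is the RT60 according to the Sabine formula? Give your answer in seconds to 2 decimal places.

3.34 sec

A = Σ Sᵢαᵢ = 414*0.02 + 1371.5*0.22 + 22.5*0.02 + 414*0.07 = 339.440 sabins.
V = 23·18·17 = 7038 m³.
Sabine: RT60 = 0.161 × 7038 / 339.440 = 3.34 s.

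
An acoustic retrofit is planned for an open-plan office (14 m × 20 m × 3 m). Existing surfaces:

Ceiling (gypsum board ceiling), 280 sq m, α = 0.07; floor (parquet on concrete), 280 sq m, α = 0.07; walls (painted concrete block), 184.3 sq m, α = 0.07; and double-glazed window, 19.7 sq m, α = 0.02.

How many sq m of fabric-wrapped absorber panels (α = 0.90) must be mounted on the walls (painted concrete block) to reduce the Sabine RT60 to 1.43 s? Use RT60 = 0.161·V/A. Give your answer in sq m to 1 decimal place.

50.7

Total absorption A₁ = 280*0.07 + 280*0.07 + 184.3*0.07 + 19.7*0.02
  = 19.600 + 19.600 + 12.901 + 0.394 = 52.495 sq m sabins.
V = 840 m³. Target absorption A₂ = 0.161 × 840 / 1.43 = 94.573 sabins.
Absorption to add: 94.573 − 52.495 = 42.078 sabins.
Net gain per sq m: Δα = 0.90 − 0.07 = 0.83.
Panel area = 42.078 / 0.83 = 50.7 sq m.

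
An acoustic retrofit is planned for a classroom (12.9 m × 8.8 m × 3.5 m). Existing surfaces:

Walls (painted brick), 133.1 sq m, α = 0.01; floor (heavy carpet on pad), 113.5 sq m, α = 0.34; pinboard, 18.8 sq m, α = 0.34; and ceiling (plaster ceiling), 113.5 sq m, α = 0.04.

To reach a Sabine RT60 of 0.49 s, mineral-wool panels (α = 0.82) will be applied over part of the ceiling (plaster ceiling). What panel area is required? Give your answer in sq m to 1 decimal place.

102.2

Equivalent absorption area: A₁ = 133.1*0.01 + 113.5*0.34 + 18.8*0.34 + 113.5*0.04 = 50.853 sq m.
V = 397.32 m³. Target absorption A₂ = 0.161 × 397.32 / 0.49 = 130.548 sabins.
ΔA needed = 130.548 − 50.853 = 79.695 sabins.
Net gain per sq m: Δα = 0.82 − 0.04 = 0.78.
Area = ΔA/Δα = 79.695/0.78 = 102.2 sq m.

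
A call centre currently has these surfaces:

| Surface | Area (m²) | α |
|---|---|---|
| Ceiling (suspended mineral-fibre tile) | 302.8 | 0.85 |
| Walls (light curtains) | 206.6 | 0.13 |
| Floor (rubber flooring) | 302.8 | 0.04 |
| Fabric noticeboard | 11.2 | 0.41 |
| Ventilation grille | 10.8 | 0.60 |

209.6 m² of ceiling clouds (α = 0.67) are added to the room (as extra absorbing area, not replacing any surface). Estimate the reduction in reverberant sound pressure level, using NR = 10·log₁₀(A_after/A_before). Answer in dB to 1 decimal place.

Summing Sᵢαᵢ: 257.380 + 26.858 + 12.112 + 4.592 + 6.480 → A_before = 307.422 sabins.
Treatment contributes 209.6·0.67 = 140.432 sabins.
New total A_after = 447.854 sabins.
Reduction = 10 log₁₀(A_after/A_before) = 10 log₁₀(1.4568) = 1.6 dB.

1.6 dB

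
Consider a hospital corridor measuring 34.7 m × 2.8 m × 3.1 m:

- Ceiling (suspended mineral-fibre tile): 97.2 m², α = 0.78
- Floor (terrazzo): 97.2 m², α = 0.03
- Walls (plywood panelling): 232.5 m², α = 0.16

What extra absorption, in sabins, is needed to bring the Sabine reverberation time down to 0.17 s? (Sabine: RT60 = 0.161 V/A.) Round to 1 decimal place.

169.3 sabins

A₁ = Σ Sᵢαᵢ = 97.2·0.78 + 97.2·0.03 + 232.5·0.16 = 115.932 sabins.
V = 301.196 m³. Required absorption A₂ = 0.161 × 301.196 / 0.17 = 285.250 sabins.
Shortfall: 285.250 − 115.932 = 169.3 sabins.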